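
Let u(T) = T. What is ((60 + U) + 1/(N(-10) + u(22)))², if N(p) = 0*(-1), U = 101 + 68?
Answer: 25391521/484 ≈ 52462.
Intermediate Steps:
U = 169
N(p) = 0
((60 + U) + 1/(N(-10) + u(22)))² = ((60 + 169) + 1/(0 + 22))² = (229 + 1/22)² = (5039/22)² = 25391521/484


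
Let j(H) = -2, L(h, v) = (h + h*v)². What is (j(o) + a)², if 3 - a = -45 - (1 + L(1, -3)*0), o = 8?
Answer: 2209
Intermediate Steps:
a = 49 (a = 3 - (-45 - (1 + (1²*(1 - 3)²)*0)) = 3 - (-45 - (1 + (1*(-2)²)*0)) = 3 - (-45 - (1 + (1*4)*0)) = 3 - (-45 - (1 + 4*0)) = 3 - (-45 - (1 + 0)) = 3 - (-45 - 1*1) = 3 - (-45 - 1) = 3 - 1*(-46) = 3 + 46 = 49)
(j(o) + a)² = (-2 + 49)² = 47² = 2209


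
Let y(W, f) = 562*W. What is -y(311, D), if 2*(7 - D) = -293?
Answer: -174782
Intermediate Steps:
D = 307/2 (D = 7 - ½*(-293) = 7 + 293/2 = 307/2 ≈ 153.50)
-y(311, D) = -562*311 = -1*174782 = -174782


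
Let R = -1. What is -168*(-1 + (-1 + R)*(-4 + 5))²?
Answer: -1512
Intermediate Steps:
-168*(-1 + (-1 + R)*(-4 + 5))² = -168*(-1 + (-1 - 1)*(-4 + 5))² = -168*(-1 - 2*1)² = -168*(-1 - 2)² = -168*(-3)² = -168*9 = -1512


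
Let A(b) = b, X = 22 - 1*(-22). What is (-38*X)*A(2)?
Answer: -3344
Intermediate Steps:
X = 44 (X = 22 + 22 = 44)
(-38*X)*A(2) = -38*44*2 = -1672*2 = -3344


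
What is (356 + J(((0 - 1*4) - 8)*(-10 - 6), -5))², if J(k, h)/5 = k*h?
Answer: 19749136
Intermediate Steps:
J(k, h) = 5*h*k (J(k, h) = 5*(k*h) = 5*(h*k) = 5*h*k)
(356 + J(((0 - 1*4) - 8)*(-10 - 6), -5))² = (356 + 5*(-5)*(((0 - 1*4) - 8)*(-10 - 6)))² = (356 + 5*(-5)*(((0 - 4) - 8)*(-16)))² = (356 + 5*(-5)*((-4 - 8)*(-16)))² = (356 + 5*(-5)*(-12*(-16)))² = (356 + 5*(-5)*192)² = (356 - 4800)² = (-4444)² = 19749136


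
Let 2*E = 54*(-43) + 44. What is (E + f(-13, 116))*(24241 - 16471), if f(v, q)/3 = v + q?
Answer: -6449100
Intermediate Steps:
E = -1139 (E = (54*(-43) + 44)/2 = (-2322 + 44)/2 = (½)*(-2278) = -1139)
f(v, q) = 3*q + 3*v (f(v, q) = 3*(v + q) = 3*(q + v) = 3*q + 3*v)
(E + f(-13, 116))*(24241 - 16471) = (-1139 + (3*116 + 3*(-13)))*(24241 - 16471) = (-1139 + (348 - 39))*7770 = (-1139 + 309)*7770 = -830*7770 = -6449100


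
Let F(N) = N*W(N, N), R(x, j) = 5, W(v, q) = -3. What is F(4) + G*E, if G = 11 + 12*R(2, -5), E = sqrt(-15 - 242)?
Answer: -12 + 71*I*sqrt(257) ≈ -12.0 + 1138.2*I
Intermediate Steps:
F(N) = -3*N (F(N) = N*(-3) = -3*N)
E = I*sqrt(257) (E = sqrt(-257) = I*sqrt(257) ≈ 16.031*I)
G = 71 (G = 11 + 12*5 = 11 + 60 = 71)
F(4) + G*E = -3*4 + 71*(I*sqrt(257)) = -12 + 71*I*sqrt(257)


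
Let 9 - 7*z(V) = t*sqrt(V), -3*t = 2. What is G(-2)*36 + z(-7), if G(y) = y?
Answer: -495/7 + 2*I*sqrt(7)/21 ≈ -70.714 + 0.25198*I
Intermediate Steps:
t = -2/3 (t = -1/3*2 = -2/3 ≈ -0.66667)
z(V) = 9/7 + 2*sqrt(V)/21 (z(V) = 9/7 - (-2)*sqrt(V)/21 = 9/7 + 2*sqrt(V)/21)
G(-2)*36 + z(-7) = -2*36 + (9/7 + 2*sqrt(-7)/21) = -72 + (9/7 + 2*(I*sqrt(7))/21) = -72 + (9/7 + 2*I*sqrt(7)/21) = -495/7 + 2*I*sqrt(7)/21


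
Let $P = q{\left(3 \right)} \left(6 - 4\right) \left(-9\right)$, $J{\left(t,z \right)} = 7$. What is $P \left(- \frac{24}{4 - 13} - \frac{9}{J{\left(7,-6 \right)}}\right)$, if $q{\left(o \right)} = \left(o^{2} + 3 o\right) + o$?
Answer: $-522$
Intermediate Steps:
$q{\left(o \right)} = o^{2} + 4 o$
$P = -378$ ($P = 3 \left(4 + 3\right) \left(6 - 4\right) \left(-9\right) = 3 \cdot 7 \left(6 - 4\right) \left(-9\right) = 21 \cdot 2 \left(-9\right) = 42 \left(-9\right) = -378$)
$P \left(- \frac{24}{4 - 13} - \frac{9}{J{\left(7,-6 \right)}}\right) = - 378 \left(- \frac{24}{4 - 13} - \frac{9}{7}\right) = - 378 \left(- \frac{24}{-9} - \frac{9}{7}\right) = - 378 \left(\left(-24\right) \left(- \frac{1}{9}\right) - \frac{9}{7}\right) = - 378 \left(\frac{8}{3} - \frac{9}{7}\right) = \left(-378\right) \frac{29}{21} = -522$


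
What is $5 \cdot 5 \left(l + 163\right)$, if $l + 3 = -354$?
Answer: $-4850$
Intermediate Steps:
$l = -357$ ($l = -3 - 354 = -357$)
$5 \cdot 5 \left(l + 163\right) = 5 \cdot 5 \left(-357 + 163\right) = 25 \left(-194\right) = -4850$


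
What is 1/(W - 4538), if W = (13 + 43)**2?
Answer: -1/1402 ≈ -0.00071327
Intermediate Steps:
W = 3136 (W = 56**2 = 3136)
1/(W - 4538) = 1/(3136 - 4538) = 1/(-1402) = -1/1402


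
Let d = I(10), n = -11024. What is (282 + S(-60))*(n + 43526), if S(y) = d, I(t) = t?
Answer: 9490584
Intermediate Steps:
d = 10
S(y) = 10
(282 + S(-60))*(n + 43526) = (282 + 10)*(-11024 + 43526) = 292*32502 = 9490584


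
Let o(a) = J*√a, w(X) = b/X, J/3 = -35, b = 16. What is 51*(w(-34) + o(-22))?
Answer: -24 - 5355*I*√22 ≈ -24.0 - 25117.0*I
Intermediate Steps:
J = -105 (J = 3*(-35) = -105)
w(X) = 16/X
o(a) = -105*√a
51*(w(-34) + o(-22)) = 51*(16/(-34) - 105*I*√22) = 51*(16*(-1/34) - 105*I*√22) = 51*(-8/17 - 105*I*√22) = -24 - 5355*I*√22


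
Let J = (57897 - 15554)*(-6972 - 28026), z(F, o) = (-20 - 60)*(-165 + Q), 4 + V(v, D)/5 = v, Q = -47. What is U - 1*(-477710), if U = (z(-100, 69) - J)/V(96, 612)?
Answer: 850841937/230 ≈ 3.6993e+6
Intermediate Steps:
V(v, D) = -20 + 5*v
z(F, o) = 16960 (z(F, o) = (-20 - 60)*(-165 - 47) = -80*(-212) = 16960)
J = -1481920314 (J = 42343*(-34998) = -1481920314)
U = 740968637/230 (U = (16960 - 1*(-1481920314))/(-20 + 5*96) = (16960 + 1481920314)/(-20 + 480) = 1481937274/460 = 1481937274*(1/460) = 740968637/230 ≈ 3.2216e+6)
U - 1*(-477710) = 740968637/230 - 1*(-477710) = 740968637/230 + 477710 = 850841937/230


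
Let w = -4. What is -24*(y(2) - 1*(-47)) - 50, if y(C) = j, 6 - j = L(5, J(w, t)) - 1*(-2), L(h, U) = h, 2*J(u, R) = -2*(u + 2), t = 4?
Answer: -1154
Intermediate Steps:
J(u, R) = -2 - u (J(u, R) = (-2*(u + 2))/2 = (-2*(2 + u))/2 = (-4 - 2*u)/2 = -2 - u)
j = -1 (j = 6 - (5 - 1*(-2)) = 6 - (5 + 2) = 6 - 1*7 = 6 - 7 = -1)
y(C) = -1
-24*(y(2) - 1*(-47)) - 50 = -24*(-1 - 1*(-47)) - 50 = -24*(-1 + 47) - 50 = -24*46 - 50 = -1104 - 50 = -1154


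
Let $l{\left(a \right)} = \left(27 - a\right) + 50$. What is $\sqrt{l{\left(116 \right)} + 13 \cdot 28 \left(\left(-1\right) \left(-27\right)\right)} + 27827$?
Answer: $27827 + \sqrt{9789} \approx 27926.0$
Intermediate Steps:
$l{\left(a \right)} = 77 - a$
$\sqrt{l{\left(116 \right)} + 13 \cdot 28 \left(\left(-1\right) \left(-27\right)\right)} + 27827 = \sqrt{\left(77 - 116\right) + 13 \cdot 28 \left(\left(-1\right) \left(-27\right)\right)} + 27827 = \sqrt{\left(77 - 116\right) + 364 \cdot 27} + 27827 = \sqrt{-39 + 9828} + 27827 = \sqrt{9789} + 27827 = 27827 + \sqrt{9789}$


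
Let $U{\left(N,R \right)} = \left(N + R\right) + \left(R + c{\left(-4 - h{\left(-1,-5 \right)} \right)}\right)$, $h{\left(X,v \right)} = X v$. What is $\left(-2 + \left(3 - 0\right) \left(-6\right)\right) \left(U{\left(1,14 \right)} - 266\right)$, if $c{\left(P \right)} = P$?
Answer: $4920$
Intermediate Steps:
$U{\left(N,R \right)} = -9 + N + 2 R$ ($U{\left(N,R \right)} = \left(N + R\right) - \left(4 + 5 - R\right) = \left(N + R\right) + \left(R - 9\right) = \left(N + R\right) + \left(-9 + R\right) = -9 + N + 2 R$)
$\left(-2 + \left(3 - 0\right) \left(-6\right)\right) \left(U{\left(1,14 \right)} - 266\right) = \left(-2 + \left(3 - 0\right) \left(-6\right)\right) \left(\left(-9 + 1 + 2 \cdot 14\right) - 266\right) = \left(-2 + \left(3 + 0\right) \left(-6\right)\right) \left(\left(-9 + 1 + 28\right) - 266\right) = \left(-2 + 3 \left(-6\right)\right) \left(20 - 266\right) = \left(-2 - 18\right) \left(-246\right) = \left(-20\right) \left(-246\right) = 4920$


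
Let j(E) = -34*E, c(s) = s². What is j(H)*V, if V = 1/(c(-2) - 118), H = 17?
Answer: 289/57 ≈ 5.0702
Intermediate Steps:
V = -1/114 (V = 1/((-2)² - 118) = 1/(4 - 118) = 1/(-114) = -1/114 ≈ -0.0087719)
j(H)*V = -34*17*(-1/114) = -578*(-1/114) = 289/57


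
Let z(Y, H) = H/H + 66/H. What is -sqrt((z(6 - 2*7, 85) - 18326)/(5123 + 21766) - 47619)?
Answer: -I*sqrt(248756043017461110)/2285565 ≈ -218.22*I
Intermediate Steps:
z(Y, H) = 1 + 66/H
-sqrt((z(6 - 2*7, 85) - 18326)/(5123 + 21766) - 47619) = -sqrt(((66 + 85)/85 - 18326)/(5123 + 21766) - 47619) = -sqrt(((1/85)*151 - 18326)/26889 - 47619) = -sqrt((151/85 - 18326)*(1/26889) - 47619) = -sqrt(-1557559/85*1/26889 - 47619) = -sqrt(-1557559/2285565 - 47619) = -sqrt(-108837877294/2285565) = -I*sqrt(248756043017461110)/2285565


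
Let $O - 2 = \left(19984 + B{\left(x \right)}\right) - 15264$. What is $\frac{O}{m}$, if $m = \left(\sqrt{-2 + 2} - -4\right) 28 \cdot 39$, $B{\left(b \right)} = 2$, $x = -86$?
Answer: $\frac{1181}{1092} \approx 1.0815$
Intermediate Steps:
$m = 4368$ ($m = \left(\sqrt{0} + 4\right) 28 \cdot 39 = \left(0 + 4\right) 28 \cdot 39 = 4 \cdot 28 \cdot 39 = 112 \cdot 39 = 4368$)
$O = 4724$ ($O = 2 + \left(\left(19984 + 2\right) - 15264\right) = 2 + \left(19986 - 15264\right) = 2 + 4722 = 4724$)
$\frac{O}{m} = \frac{4724}{4368} = 4724 \cdot \frac{1}{4368} = \frac{1181}{1092}$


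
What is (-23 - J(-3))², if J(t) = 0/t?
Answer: 529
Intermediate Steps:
J(t) = 0
(-23 - J(-3))² = (-23 - 1*0)² = (-23 + 0)² = (-23)² = 529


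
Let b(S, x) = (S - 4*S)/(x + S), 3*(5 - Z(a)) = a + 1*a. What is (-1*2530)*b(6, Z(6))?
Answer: 45540/7 ≈ 6505.7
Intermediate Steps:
Z(a) = 5 - 2*a/3 (Z(a) = 5 - (a + 1*a)/3 = 5 - (a + a)/3 = 5 - 2*a/3)
b(S, x) = -3*S/(S + x) (b(S, x) = (-3*S)/(S + x) = -3*S/(S + x))
(-1*2530)*b(6, Z(6)) = (-1*2530)*(-3*6/(6 + (5 - ⅔*6))) = -(-7590)*6/(6 + (5 - 4)) = -(-7590)*6/(6 + 1) = -(-7590)*6/7 = -2530*(-18/7) = 45540/7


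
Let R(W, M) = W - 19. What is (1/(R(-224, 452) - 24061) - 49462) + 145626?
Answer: 2337169855/24304 ≈ 96164.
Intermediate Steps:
R(W, M) = -19 + W
(1/(R(-224, 452) - 24061) - 49462) + 145626 = (1/((-19 - 224) - 24061) - 49462) + 145626 = (1/(-243 - 24061) - 49462) + 145626 = (1/(-24304) - 49462) + 145626 = (-1/24304 - 49462) + 145626 = -1202124449/24304 + 145626 = 2337169855/24304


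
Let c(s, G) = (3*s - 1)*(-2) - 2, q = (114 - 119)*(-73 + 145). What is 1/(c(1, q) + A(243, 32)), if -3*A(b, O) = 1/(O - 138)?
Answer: -318/1907 ≈ -0.16675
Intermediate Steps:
A(b, O) = -1/(3*(-138 + O)) (A(b, O) = -1/(3*(O - 138)) = -1/(3*(-138 + O)))
q = -360 (q = -5*72 = -360)
c(s, G) = -6*s (c(s, G) = (-1 + 3*s)*(-2) - 2 = (2 - 6*s) - 2 = -6*s)
1/(c(1, q) + A(243, 32)) = 1/(-6*1 - 1/(-414 + 3*32)) = 1/(-6 - 1/(-414 + 96)) = 1/(-6 - 1/(-318)) = 1/(-6 - 1*(-1/318)) = 1/(-6 + 1/318) = 1/(-1907/318) = -318/1907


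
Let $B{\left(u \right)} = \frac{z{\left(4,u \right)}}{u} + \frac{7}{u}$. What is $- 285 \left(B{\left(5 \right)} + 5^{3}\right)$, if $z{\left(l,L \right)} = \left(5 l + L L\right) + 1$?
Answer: $-38646$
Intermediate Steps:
$z{\left(l,L \right)} = 1 + L^{2} + 5 l$ ($z{\left(l,L \right)} = \left(5 l + L^{2}\right) + 1 = \left(L^{2} + 5 l\right) + 1 = 1 + L^{2} + 5 l$)
$B{\left(u \right)} = \frac{7}{u} + \frac{21 + u^{2}}{u}$ ($B{\left(u \right)} = \frac{1 + u^{2} + 5 \cdot 4}{u} + \frac{7}{u} = \frac{1 + u^{2} + 20}{u} + \frac{7}{u} = \frac{21 + u^{2}}{u} + \frac{7}{u} = \frac{7}{u} + \frac{21 + u^{2}}{u}$)
$- 285 \left(B{\left(5 \right)} + 5^{3}\right) = - 285 \left(\left(5 + \frac{28}{5}\right) + 5^{3}\right) = - 285 \left(\left(5 + 28 \cdot \frac{1}{5}\right) + 125\right) = - 285 \left(\left(5 + \frac{28}{5}\right) + 125\right) = - 285 \left(\frac{53}{5} + 125\right) = \left(-285\right) \frac{678}{5} = -38646$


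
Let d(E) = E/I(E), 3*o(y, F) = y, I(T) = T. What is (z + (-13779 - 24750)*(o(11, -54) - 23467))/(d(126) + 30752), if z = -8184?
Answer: 301336862/10251 ≈ 29396.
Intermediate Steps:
o(y, F) = y/3
d(E) = 1 (d(E) = E/E = 1)
(z + (-13779 - 24750)*(o(11, -54) - 23467))/(d(126) + 30752) = (-8184 + (-13779 - 24750)*((⅓)*11 - 23467))/(1 + 30752) = (-8184 - 38529*(11/3 - 23467))/30753 = (-8184 - 38529*(-70390/3))*(1/30753) = (-8184 + 904018770)*(1/30753) = 904010586*(1/30753) = 301336862/10251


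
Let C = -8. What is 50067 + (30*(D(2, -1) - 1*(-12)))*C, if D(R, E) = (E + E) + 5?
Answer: 46467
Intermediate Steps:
D(R, E) = 5 + 2*E (D(R, E) = 2*E + 5 = 5 + 2*E)
50067 + (30*(D(2, -1) - 1*(-12)))*C = 50067 + (30*((5 + 2*(-1)) - 1*(-12)))*(-8) = 50067 + (30*((5 - 2) + 12))*(-8) = 50067 + (30*(3 + 12))*(-8) = 50067 + (30*15)*(-8) = 50067 + 450*(-8) = 50067 - 3600 = 46467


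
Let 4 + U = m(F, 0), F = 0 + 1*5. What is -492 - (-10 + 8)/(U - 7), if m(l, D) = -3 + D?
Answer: -3445/7 ≈ -492.14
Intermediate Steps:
F = 5 (F = 0 + 5 = 5)
U = -7 (U = -4 + (-3 + 0) = -4 - 3 = -7)
-492 - (-10 + 8)/(U - 7) = -492 - (-10 + 8)/(-7 - 7) = -492 - (-2)/(-14) = -492 - (-2)*(-1)/14 = -492 - 1*⅐ = -492 - ⅐ = -3445/7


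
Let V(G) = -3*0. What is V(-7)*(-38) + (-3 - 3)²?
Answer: 36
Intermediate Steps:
V(G) = 0
V(-7)*(-38) + (-3 - 3)² = 0*(-38) + (-3 - 3)² = 0 + (-6)² = 0 + 36 = 36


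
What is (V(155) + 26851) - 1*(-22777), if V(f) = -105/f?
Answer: 1538447/31 ≈ 49627.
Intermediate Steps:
(V(155) + 26851) - 1*(-22777) = (-105/155 + 26851) - 1*(-22777) = (-105*1/155 + 26851) + 22777 = (-21/31 + 26851) + 22777 = 832360/31 + 22777 = 1538447/31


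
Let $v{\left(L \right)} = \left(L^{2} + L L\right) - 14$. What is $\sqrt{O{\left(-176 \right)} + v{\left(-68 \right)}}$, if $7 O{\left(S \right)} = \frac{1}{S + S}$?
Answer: $\frac{5 \sqrt{140155862}}{616} \approx 96.094$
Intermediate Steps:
$O{\left(S \right)} = \frac{1}{14 S}$ ($O{\left(S \right)} = \frac{1}{7 \left(S + S\right)} = \frac{1}{7 \cdot 2 S} = \frac{\frac{1}{2} \frac{1}{S}}{7} = \frac{1}{14 S}$)
$v{\left(L \right)} = -14 + 2 L^{2}$ ($v{\left(L \right)} = \left(L^{2} + L^{2}\right) - 14 = 2 L^{2} - 14 = -14 + 2 L^{2}$)
$\sqrt{O{\left(-176 \right)} + v{\left(-68 \right)}} = \sqrt{\frac{1}{14 \left(-176\right)} - \left(14 - 2 \left(-68\right)^{2}\right)} = \sqrt{\frac{1}{14} \left(- \frac{1}{176}\right) + \left(-14 + 2 \cdot 4624\right)} = \sqrt{- \frac{1}{2464} + \left(-14 + 9248\right)} = \sqrt{- \frac{1}{2464} + 9234} = \sqrt{\frac{22752575}{2464}} = \frac{5 \sqrt{140155862}}{616}$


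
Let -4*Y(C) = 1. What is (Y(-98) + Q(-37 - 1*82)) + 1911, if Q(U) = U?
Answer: 7167/4 ≈ 1791.8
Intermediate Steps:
Y(C) = -1/4 (Y(C) = -1/4*1 = -1/4)
(Y(-98) + Q(-37 - 1*82)) + 1911 = (-1/4 + (-37 - 1*82)) + 1911 = (-1/4 + (-37 - 82)) + 1911 = (-1/4 - 119) + 1911 = -477/4 + 1911 = 7167/4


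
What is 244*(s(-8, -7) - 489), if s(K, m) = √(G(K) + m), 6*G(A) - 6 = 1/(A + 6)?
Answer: -119316 + 122*I*√219/3 ≈ -1.1932e+5 + 601.81*I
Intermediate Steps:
G(A) = 1 + 1/(6*(6 + A)) (G(A) = 1 + 1/(6*(A + 6)) = 1 + 1/(6*(6 + A)))
s(K, m) = √(m + (37/6 + K)/(6 + K)) (s(K, m) = √((37/6 + K)/(6 + K) + m) = √(m + (37/6 + K)/(6 + K)))
244*(s(-8, -7) - 489) = 244*(√(-7 + (37/6 - 8)/(6 - 8)) - 489) = 244*(√(-7 - 11/6/(-2)) - 489) = 244*(√(-7 - ½*(-11/6)) - 489) = 244*(√(-7 + 11/12) - 489) = 244*(√(-73/12) - 489) = 244*(I*√219/6 - 489) = 244*(-489 + I*√219/6) = -119316 + 122*I*√219/3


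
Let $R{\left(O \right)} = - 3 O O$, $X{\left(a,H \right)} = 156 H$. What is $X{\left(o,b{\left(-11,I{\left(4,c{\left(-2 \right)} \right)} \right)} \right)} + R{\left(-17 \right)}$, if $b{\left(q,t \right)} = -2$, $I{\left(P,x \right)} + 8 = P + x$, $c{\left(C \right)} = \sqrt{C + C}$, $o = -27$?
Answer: $-1179$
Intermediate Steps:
$c{\left(C \right)} = \sqrt{2} \sqrt{C}$ ($c{\left(C \right)} = \sqrt{2 C} = \sqrt{2} \sqrt{C}$)
$I{\left(P,x \right)} = -8 + P + x$ ($I{\left(P,x \right)} = -8 + \left(P + x\right) = -8 + P + x$)
$R{\left(O \right)} = - 3 O^{2}$
$X{\left(o,b{\left(-11,I{\left(4,c{\left(-2 \right)} \right)} \right)} \right)} + R{\left(-17 \right)} = 156 \left(-2\right) - 3 \left(-17\right)^{2} = -312 - 867 = -1179$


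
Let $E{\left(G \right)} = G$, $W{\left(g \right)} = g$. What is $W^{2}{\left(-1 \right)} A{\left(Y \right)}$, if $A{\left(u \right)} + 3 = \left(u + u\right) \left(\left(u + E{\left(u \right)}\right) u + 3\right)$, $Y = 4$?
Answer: $277$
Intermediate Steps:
$A{\left(u \right)} = -3 + 2 u \left(3 + 2 u^{2}\right)$ ($A{\left(u \right)} = -3 + \left(u + u\right) \left(\left(u + u\right) u + 3\right) = -3 + 2 u \left(2 u u + 3\right) = -3 + 2 u \left(2 u^{2} + 3\right) = -3 + 2 u \left(3 + 2 u^{2}\right)$)
$W^{2}{\left(-1 \right)} A{\left(Y \right)} = \left(-1\right)^{2} \left(-3 + 4 \cdot 4^{3} + 6 \cdot 4\right) = 1 \left(-3 + 4 \cdot 64 + 24\right) = 1 \left(-3 + 256 + 24\right) = 1 \cdot 277 = 277$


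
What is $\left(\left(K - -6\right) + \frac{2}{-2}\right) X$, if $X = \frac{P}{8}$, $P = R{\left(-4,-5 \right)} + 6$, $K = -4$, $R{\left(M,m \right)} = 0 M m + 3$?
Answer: $\frac{9}{8} \approx 1.125$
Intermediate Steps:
$R{\left(M,m \right)} = 3$ ($R{\left(M,m \right)} = 0 m + 3 = 0 + 3 = 3$)
$P = 9$ ($P = 3 + 6 = 9$)
$X = \frac{9}{8} \approx 1.125$
$\left(\left(K - -6\right) + \frac{2}{-2}\right) X = \left(\left(-4 - -6\right) + \frac{2}{-2}\right) \frac{9}{8} = \left(\left(-4 + 6\right) + 2 \left(- \frac{1}{2}\right)\right) \frac{9}{8} = \left(2 - 1\right) \frac{9}{8} = 1 \cdot \frac{9}{8} = \frac{9}{8}$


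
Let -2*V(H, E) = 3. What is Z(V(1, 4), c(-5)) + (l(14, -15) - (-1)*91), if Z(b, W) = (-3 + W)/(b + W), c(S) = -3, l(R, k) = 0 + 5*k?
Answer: 52/3 ≈ 17.333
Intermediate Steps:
l(R, k) = 5*k
V(H, E) = -3/2 (V(H, E) = -½*3 = -3/2)
Z(b, W) = (-3 + W)/(W + b)
Z(V(1, 4), c(-5)) + (l(14, -15) - (-1)*91) = (-3 - 3)/(-3 - 3/2) + (5*(-15) - (-1)*91) = -6/(-9/2) + (-75 - 1*(-91)) = -2/9*(-6) + (-75 + 91) = 4/3 + 16 = 52/3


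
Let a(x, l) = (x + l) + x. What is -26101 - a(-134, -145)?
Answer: -25688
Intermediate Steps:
a(x, l) = l + 2*x (a(x, l) = (l + x) + x = l + 2*x)
-26101 - a(-134, -145) = -26101 - (-145 + 2*(-134)) = -26101 - (-145 - 268) = -26101 - 1*(-413) = -26101 + 413 = -25688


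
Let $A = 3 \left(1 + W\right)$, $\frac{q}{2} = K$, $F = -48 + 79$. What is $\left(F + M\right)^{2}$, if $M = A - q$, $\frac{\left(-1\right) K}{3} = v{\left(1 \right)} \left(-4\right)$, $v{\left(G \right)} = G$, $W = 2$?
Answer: $256$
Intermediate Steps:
$F = 31$
$K = 12$ ($K = - 3 \cdot 1 \left(-4\right) = \left(-3\right) \left(-4\right) = 12$)
$q = 24$ ($q = 2 \cdot 12 = 24$)
$A = 9$ ($A = 3 \left(1 + 2\right) = 3 \cdot 3 = 9$)
$M = -15$ ($M = 9 - 24 = -15$)
$\left(F + M\right)^{2} = \left(31 - 15\right)^{2} = 16^{2} = 256$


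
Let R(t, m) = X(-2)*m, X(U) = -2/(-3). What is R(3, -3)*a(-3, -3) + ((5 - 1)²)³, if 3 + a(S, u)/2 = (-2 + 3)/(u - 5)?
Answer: 8217/2 ≈ 4108.5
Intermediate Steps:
X(U) = ⅔ (X(U) = -2*(-⅓) = ⅔)
a(S, u) = -6 + 2/(-5 + u) (a(S, u) = -6 + 2*((-2 + 3)/(u - 5)) = -6 + 2*(1/(-5 + u)) = -6 + 2/(-5 + u))
R(t, m) = 2*m/3
R(3, -3)*a(-3, -3) + ((5 - 1)²)³ = ((⅔)*(-3))*(2*(16 - 3*(-3))/(-5 - 3)) + ((5 - 1)²)³ = -4*(16 + 9)/(-8) + (4²)³ = -4*(-1)*25/8 + 16³ = -2*(-25/4) + 4096 = 25/2 + 4096 = 8217/2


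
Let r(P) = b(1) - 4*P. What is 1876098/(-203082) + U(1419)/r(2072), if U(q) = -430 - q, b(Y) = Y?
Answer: -2528620918/280490089 ≈ -9.0150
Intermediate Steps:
r(P) = 1 - 4*P
1876098/(-203082) + U(1419)/r(2072) = 1876098/(-203082) + (-430 - 1*1419)/(1 - 4*2072) = 1876098*(-1/203082) + (-430 - 1419)/(1 - 8288) = -312683/33847 - 1849/(-8287) = -312683/33847 - 1849*(-1/8287) = -312683/33847 + 1849/8287 = -2528620918/280490089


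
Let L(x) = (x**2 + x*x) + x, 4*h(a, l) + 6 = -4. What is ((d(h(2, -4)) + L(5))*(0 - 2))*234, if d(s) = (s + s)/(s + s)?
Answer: -26208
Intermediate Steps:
h(a, l) = -5/2 (h(a, l) = -3/2 + (1/4)*(-4) = -3/2 - 1 = -5/2)
L(x) = x + 2*x**2 (L(x) = (x**2 + x**2) + x = 2*x**2 + x = x + 2*x**2)
d(s) = 1 (d(s) = (2*s)/((2*s)) = (2*s)*(1/(2*s)) = 1)
((d(h(2, -4)) + L(5))*(0 - 2))*234 = ((1 + 5*(1 + 2*5))*(0 - 2))*234 = ((1 + 5*(1 + 10))*(-2))*234 = ((1 + 5*11)*(-2))*234 = ((1 + 55)*(-2))*234 = (56*(-2))*234 = -112*234 = -26208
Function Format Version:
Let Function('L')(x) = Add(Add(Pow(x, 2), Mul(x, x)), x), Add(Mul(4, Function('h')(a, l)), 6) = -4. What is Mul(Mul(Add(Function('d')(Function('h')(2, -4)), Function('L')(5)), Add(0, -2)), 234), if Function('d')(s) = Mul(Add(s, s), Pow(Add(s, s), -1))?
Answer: -26208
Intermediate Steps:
Function('h')(a, l) = Rational(-5, 2) (Function('h')(a, l) = Add(Rational(-3, 2), Mul(Rational(1, 4), -4)) = Add(Rational(-3, 2), -1) = Rational(-5, 2))
Function('L')(x) = Add(x, Mul(2, Pow(x, 2))) (Function('L')(x) = Add(Add(Pow(x, 2), Pow(x, 2)), x) = Add(Mul(2, Pow(x, 2)), x) = Add(x, Mul(2, Pow(x, 2))))
Function('d')(s) = 1 (Function('d')(s) = Mul(Mul(2, s), Pow(Mul(2, s), -1)) = Mul(Mul(2, s), Mul(Rational(1, 2), Pow(s, -1))) = 1)
Mul(Mul(Add(Function('d')(Function('h')(2, -4)), Function('L')(5)), Add(0, -2)), 234) = Mul(Mul(Add(1, Mul(5, Add(1, Mul(2, 5)))), Add(0, -2)), 234) = Mul(Mul(Add(1, Mul(5, Add(1, 10))), -2), 234) = Mul(Mul(Add(1, Mul(5, 11)), -2), 234) = Mul(Mul(Add(1, 55), -2), 234) = Mul(Mul(56, -2), 234) = Mul(-112, 234) = -26208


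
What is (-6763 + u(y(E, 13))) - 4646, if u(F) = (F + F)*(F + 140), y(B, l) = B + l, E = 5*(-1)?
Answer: -9041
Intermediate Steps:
E = -5
u(F) = 2*F*(140 + F) (u(F) = (2*F)*(140 + F) = 2*F*(140 + F))
(-6763 + u(y(E, 13))) - 4646 = (-6763 + 2*(-5 + 13)*(140 + (-5 + 13))) - 4646 = (-6763 + 2*8*(140 + 8)) - 4646 = (-6763 + 2*8*148) - 4646 = (-6763 + 2368) - 4646 = -4395 - 4646 = -9041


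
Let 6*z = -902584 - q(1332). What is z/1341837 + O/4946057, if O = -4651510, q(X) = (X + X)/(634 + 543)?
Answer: -24666184466425882/23434548874369479 ≈ -1.0526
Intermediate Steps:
q(X) = 2*X/1177 (q(X) = (2*X)/1177 = (2*X)*(1/1177) = 2*X/1177)
z = -531172016/3531 (z = (-902584 - 2*1332/1177)/6 = (-902584 - 1*2664/1177)/6 = (-902584 - 2664/1177)/6 = (⅙)*(-1062344032/1177) = -531172016/3531 ≈ -1.5043e+5)
z/1341837 + O/4946057 = -531172016/3531/1341837 - 4651510/4946057 = -531172016/3531*1/1341837 - 4651510*1/4946057 = -531172016/4738026447 - 4651510/4946057 = -24666184466425882/23434548874369479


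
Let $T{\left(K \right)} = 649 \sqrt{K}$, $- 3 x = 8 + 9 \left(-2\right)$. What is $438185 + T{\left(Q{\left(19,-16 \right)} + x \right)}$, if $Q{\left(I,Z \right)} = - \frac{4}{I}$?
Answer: $438185 + \frac{649 \sqrt{10146}}{57} \approx 4.3933 \cdot 10^{5}$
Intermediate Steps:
$x = \frac{10}{3}$ ($x = - \frac{8 + 9 \left(-2\right)}{3} = - \frac{8 - 18}{3} = \left(- \frac{1}{3}\right) \left(-10\right) = \frac{10}{3} \approx 3.3333$)
$438185 + T{\left(Q{\left(19,-16 \right)} + x \right)} = 438185 + 649 \sqrt{- \frac{4}{19} + \frac{10}{3}} = 438185 + 649 \sqrt{\frac{178}{57}} = 438185 + 649 \frac{\sqrt{10146}}{57} = 438185 + \frac{649 \sqrt{10146}}{57}$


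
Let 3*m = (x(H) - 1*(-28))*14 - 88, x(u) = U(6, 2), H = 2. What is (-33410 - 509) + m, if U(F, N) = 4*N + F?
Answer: -101257/3 ≈ -33752.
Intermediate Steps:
U(F, N) = F + 4*N
x(u) = 14 (x(u) = 6 + 4*2 = 6 + 8 = 14)
m = 500/3 (m = ((14 - 1*(-28))*14 - 88)/3 = ((14 + 28)*14 - 88)/3 = (42*14 - 88)/3 = (588 - 88)/3 = (⅓)*500 = 500/3 ≈ 166.67)
(-33410 - 509) + m = (-33410 - 509) + 500/3 = -33919 + 500/3 = -101257/3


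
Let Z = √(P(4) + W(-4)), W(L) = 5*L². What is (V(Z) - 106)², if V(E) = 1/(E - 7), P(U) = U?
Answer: 1958899/175 - 2116*√21/175 ≈ 11138.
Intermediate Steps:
Z = 2*√21 (Z = √(4 + 5*(-4)²) = √(4 + 5*16) = √(4 + 80) = √84 = 2*√21 ≈ 9.1651)
V(E) = 1/(-7 + E)
(V(Z) - 106)² = (1/(-7 + 2*√21) - 106)² = (-106 + 1/(-7 + 2*√21))²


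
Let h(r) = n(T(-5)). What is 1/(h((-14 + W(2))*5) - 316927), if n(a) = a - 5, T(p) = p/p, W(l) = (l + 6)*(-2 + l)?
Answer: -1/316931 ≈ -3.1553e-6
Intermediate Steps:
W(l) = (-2 + l)*(6 + l) (W(l) = (6 + l)*(-2 + l) = (-2 + l)*(6 + l))
T(p) = 1
n(a) = -5 + a
h(r) = -4 (h(r) = -5 + 1 = -4)
1/(h((-14 + W(2))*5) - 316927) = 1/(-4 - 316927) = 1/(-316931) = -1/316931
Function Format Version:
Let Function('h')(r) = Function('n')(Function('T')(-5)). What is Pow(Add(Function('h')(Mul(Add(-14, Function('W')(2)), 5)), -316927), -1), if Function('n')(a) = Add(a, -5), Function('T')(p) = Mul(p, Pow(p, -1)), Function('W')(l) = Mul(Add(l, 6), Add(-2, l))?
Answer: Rational(-1, 316931) ≈ -3.1553e-6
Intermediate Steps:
Function('W')(l) = Mul(Add(-2, l), Add(6, l)) (Function('W')(l) = Mul(Add(6, l), Add(-2, l)) = Mul(Add(-2, l), Add(6, l)))
Function('T')(p) = 1
Function('n')(a) = Add(-5, a)
Function('h')(r) = -4 (Function('h')(r) = Add(-5, 1) = -4)
Pow(Add(Function('h')(Mul(Add(-14, Function('W')(2)), 5)), -316927), -1) = Pow(Add(-4, -316927), -1) = Pow(-316931, -1) = Rational(-1, 316931)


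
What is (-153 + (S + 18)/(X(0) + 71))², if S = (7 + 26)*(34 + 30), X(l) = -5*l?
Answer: 15129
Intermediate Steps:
S = 2112 (S = 33*64 = 2112)
(-153 + (S + 18)/(X(0) + 71))² = (-153 + (2112 + 18)/(-5*0 + 71))² = (-153 + 2130/(0 + 71))² = (-153 + 2130/71)² = (-153 + 2130*(1/71))² = (-153 + 30)² = (-123)² = 15129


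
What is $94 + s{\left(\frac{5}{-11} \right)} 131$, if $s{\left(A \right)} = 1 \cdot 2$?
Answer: $356$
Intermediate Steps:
$s{\left(A \right)} = 2$
$94 + s{\left(\frac{5}{-11} \right)} 131 = 94 + 2 \cdot 131 = 94 + 262 = 356$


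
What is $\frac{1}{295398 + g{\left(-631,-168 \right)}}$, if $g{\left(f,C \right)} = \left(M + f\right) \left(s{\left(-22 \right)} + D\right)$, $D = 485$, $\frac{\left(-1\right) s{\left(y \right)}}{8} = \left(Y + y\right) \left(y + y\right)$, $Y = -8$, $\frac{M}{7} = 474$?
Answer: $- \frac{1}{26776127} \approx -3.7347 \cdot 10^{-8}$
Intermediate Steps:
$M = 3318$ ($M = 7 \cdot 474 = 3318$)
$s{\left(y \right)} = - 16 y \left(-8 + y\right)$ ($s{\left(y \right)} = - 8 \left(-8 + y\right) \left(y + y\right) = - 8 \left(-8 + y\right) 2 y = - 8 \cdot 2 y \left(-8 + y\right) = - 16 y \left(-8 + y\right)$)
$g{\left(f,C \right)} = -33428850 - 10075 f$ ($g{\left(f,C \right)} = \left(3318 + f\right) \left(16 \left(-22\right) \left(8 - -22\right) + 485\right) = \left(3318 + f\right) \left(16 \left(-22\right) \left(8 + 22\right) + 485\right) = \left(3318 + f\right) \left(16 \left(-22\right) 30 + 485\right) = \left(3318 + f\right) \left(-10560 + 485\right) = \left(3318 + f\right) \left(-10075\right) = -33428850 - 10075 f$)
$\frac{1}{295398 + g{\left(-631,-168 \right)}} = \frac{1}{295398 - 27071525} = \frac{1}{-26776127} = - \frac{1}{26776127}$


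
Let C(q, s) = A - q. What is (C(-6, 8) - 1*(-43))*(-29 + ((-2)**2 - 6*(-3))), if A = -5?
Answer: -308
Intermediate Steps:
C(q, s) = -5 - q
(C(-6, 8) - 1*(-43))*(-29 + ((-2)**2 - 6*(-3))) = ((-5 - 1*(-6)) - 1*(-43))*(-29 + ((-2)**2 - 6*(-3))) = ((-5 + 6) + 43)*(-29 + (4 + 18)) = (1 + 43)*(-29 + 22) = 44*(-7) = -308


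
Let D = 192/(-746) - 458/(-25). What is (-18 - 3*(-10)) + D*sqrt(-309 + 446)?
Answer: 12 + 168434*sqrt(137)/9325 ≈ 223.42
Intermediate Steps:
D = 168434/9325 (D = 192*(-1/746) - 458*(-1/25) = -96/373 + 458/25 = 168434/9325 ≈ 18.063)
(-18 - 3*(-10)) + D*sqrt(-309 + 446) = (-18 - 3*(-10)) + 168434*sqrt(-309 + 446)/9325 = (-18 + 30) + 168434*sqrt(137)/9325 = 12 + 168434*sqrt(137)/9325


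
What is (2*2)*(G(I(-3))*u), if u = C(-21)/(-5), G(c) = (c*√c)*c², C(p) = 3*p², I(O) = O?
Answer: 142884*I*√3/5 ≈ 49497.0*I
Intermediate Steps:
G(c) = c^(7/2) (G(c) = c^(3/2)*c² = c^(7/2))
u = -1323/5 (u = (3*(-21)²)/(-5) = (3*441)*(-⅕) = 1323*(-⅕) = -1323/5 ≈ -264.60)
(2*2)*(G(I(-3))*u) = (2*2)*((-3)^(7/2)*(-1323/5)) = 4*(-27*I*√3*(-1323/5)) = 4*(35721*I*√3/5) = 142884*I*√3/5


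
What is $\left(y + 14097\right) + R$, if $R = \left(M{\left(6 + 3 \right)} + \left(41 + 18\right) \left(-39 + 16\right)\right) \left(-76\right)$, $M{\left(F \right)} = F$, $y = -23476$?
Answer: $93069$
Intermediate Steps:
$R = 102448$ ($R = \left(\left(6 + 3\right) + \left(41 + 18\right) \left(-39 + 16\right)\right) \left(-76\right) = \left(9 + 59 \left(-23\right)\right) \left(-76\right) = \left(9 - 1357\right) \left(-76\right) = \left(-1348\right) \left(-76\right) = 102448$)
$\left(y + 14097\right) + R = \left(-23476 + 14097\right) + 102448 = -9379 + 102448 = 93069$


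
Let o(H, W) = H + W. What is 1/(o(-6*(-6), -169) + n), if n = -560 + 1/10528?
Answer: -10528/7295903 ≈ -0.0014430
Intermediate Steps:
n = -5895679/10528 (n = -560 + 1/10528 = -5895679/10528 ≈ -560.00)
1/(o(-6*(-6), -169) + n) = 1/((-6*(-6) - 169) - 5895679/10528) = 1/((36 - 169) - 5895679/10528) = 1/(-133 - 5895679/10528) = 1/(-7295903/10528) = -10528/7295903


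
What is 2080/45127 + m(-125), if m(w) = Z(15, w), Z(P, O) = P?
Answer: 678985/45127 ≈ 15.046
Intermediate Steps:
m(w) = 15
2080/45127 + m(-125) = 2080/45127 + 15 = 678985/45127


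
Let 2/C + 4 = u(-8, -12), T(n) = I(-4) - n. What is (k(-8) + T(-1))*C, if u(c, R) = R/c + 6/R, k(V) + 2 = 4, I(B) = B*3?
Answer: 6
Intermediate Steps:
I(B) = 3*B
k(V) = 2 (k(V) = -2 + 4 = 2)
T(n) = -12 - n (T(n) = 3*(-4) - n = -12 - n)
u(c, R) = 6/R + R/c
C = -2/3 (C = 2/(-4 + (6/(-12) - 12/(-8))) = 2/(-4 + (6*(-1/12) - 12*(-1/8))) = 2/(-4 + (-1/2 + 3/2)) = 2/(-4 + 1) = 2/(-3) = 2*(-1/3) = -2/3 ≈ -0.66667)
(k(-8) + T(-1))*C = (2 + (-12 - 1*(-1)))*(-2/3) = (2 + (-12 + 1))*(-2/3) = (2 - 11)*(-2/3) = -9*(-2/3) = 6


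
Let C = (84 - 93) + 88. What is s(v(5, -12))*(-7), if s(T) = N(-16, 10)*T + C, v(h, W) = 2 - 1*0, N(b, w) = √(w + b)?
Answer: -553 - 14*I*√6 ≈ -553.0 - 34.293*I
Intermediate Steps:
N(b, w) = √(b + w)
C = 79 (C = -9 + 88 = 79)
v(h, W) = 2 (v(h, W) = 2 + 0 = 2)
s(T) = 79 + I*T*√6 (s(T) = √(-16 + 10)*T + 79 = √(-6)*T + 79 = (I*√6)*T + 79 = I*T*√6 + 79 = 79 + I*T*√6)
s(v(5, -12))*(-7) = (79 + I*2*√6)*(-7) = (79 + 2*I*√6)*(-7) = -553 - 14*I*√6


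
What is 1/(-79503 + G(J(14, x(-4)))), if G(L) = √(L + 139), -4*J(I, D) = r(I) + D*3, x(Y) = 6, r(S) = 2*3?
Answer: -79503/6320726876 - √133/6320726876 ≈ -1.2580e-5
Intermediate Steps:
r(S) = 6
J(I, D) = -3/2 - 3*D/4 (J(I, D) = -(6 + D*3)/4 = -(6 + 3*D)/4 = -3/2 - 3*D/4)
G(L) = √(139 + L)
1/(-79503 + G(J(14, x(-4)))) = 1/(-79503 + √(139 + (-3/2 - ¾*6))) = 1/(-79503 + √(139 + (-3/2 - 9/2))) = 1/(-79503 + √(139 - 6)) = 1/(-79503 + √133)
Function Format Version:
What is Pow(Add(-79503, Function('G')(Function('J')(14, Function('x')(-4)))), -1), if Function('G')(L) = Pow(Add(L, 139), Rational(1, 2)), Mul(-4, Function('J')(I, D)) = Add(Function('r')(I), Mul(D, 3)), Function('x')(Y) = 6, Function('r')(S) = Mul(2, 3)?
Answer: Add(Rational(-79503, 6320726876), Mul(Rational(-1, 6320726876), Pow(133, Rational(1, 2)))) ≈ -1.2580e-5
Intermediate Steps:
Function('r')(S) = 6
Function('J')(I, D) = Add(Rational(-3, 2), Mul(Rational(-3, 4), D)) (Function('J')(I, D) = Mul(Rational(-1, 4), Add(6, Mul(D, 3))) = Mul(Rational(-1, 4), Add(6, Mul(3, D))) = Add(Rational(-3, 2), Mul(Rational(-3, 4), D)))
Function('G')(L) = Pow(Add(139, L), Rational(1, 2))
Pow(Add(-79503, Function('G')(Function('J')(14, Function('x')(-4)))), -1) = Pow(Add(-79503, Pow(Add(139, Add(Rational(-3, 2), Mul(Rational(-3, 4), 6))), Rational(1, 2))), -1) = Pow(Add(-79503, Pow(Add(139, Add(Rational(-3, 2), Rational(-9, 2))), Rational(1, 2))), -1) = Pow(Add(-79503, Pow(Add(139, -6), Rational(1, 2))), -1) = Pow(Add(-79503, Pow(133, Rational(1, 2))), -1)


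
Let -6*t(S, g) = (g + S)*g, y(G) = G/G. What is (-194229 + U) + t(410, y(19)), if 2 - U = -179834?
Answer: -28923/2 ≈ -14462.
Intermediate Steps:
y(G) = 1
U = 179836 (U = 2 - 1*(-179834) = 2 + 179834 = 179836)
t(S, g) = -g*(S + g)/6 (t(S, g) = -(g + S)*g/6 = -(S + g)*g/6 = -g*(S + g)/6)
(-194229 + U) + t(410, y(19)) = (-194229 + 179836) - ⅙*1*(410 + 1) = -14393 - ⅙*1*411 = -14393 - 137/2 = -28923/2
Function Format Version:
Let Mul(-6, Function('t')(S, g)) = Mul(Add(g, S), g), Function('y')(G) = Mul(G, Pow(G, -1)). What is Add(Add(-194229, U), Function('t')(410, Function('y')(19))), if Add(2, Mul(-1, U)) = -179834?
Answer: Rational(-28923, 2) ≈ -14462.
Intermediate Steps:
Function('y')(G) = 1
U = 179836 (U = Add(2, Mul(-1, -179834)) = Add(2, 179834) = 179836)
Function('t')(S, g) = Mul(Rational(-1, 6), g, Add(S, g)) (Function('t')(S, g) = Mul(Rational(-1, 6), Mul(Add(g, S), g)) = Mul(Rational(-1, 6), Mul(Add(S, g), g)) = Mul(Rational(-1, 6), Mul(g, Add(S, g))) = Mul(Rational(-1, 6), g, Add(S, g)))
Add(Add(-194229, U), Function('t')(410, Function('y')(19))) = Add(Add(-194229, 179836), Mul(Rational(-1, 6), 1, Add(410, 1))) = Add(-14393, Mul(Rational(-1, 6), 1, 411)) = Add(-14393, Rational(-137, 2)) = Rational(-28923, 2)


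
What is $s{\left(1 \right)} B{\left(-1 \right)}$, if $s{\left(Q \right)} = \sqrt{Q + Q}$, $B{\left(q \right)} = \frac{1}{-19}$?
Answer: $- \frac{\sqrt{2}}{19} \approx -0.074432$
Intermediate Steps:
$B{\left(q \right)} = - \frac{1}{19}$
$s{\left(Q \right)} = \sqrt{2} \sqrt{Q}$ ($s{\left(Q \right)} = \sqrt{2 Q} = \sqrt{2} \sqrt{Q}$)
$s{\left(1 \right)} B{\left(-1 \right)} = \sqrt{2} \sqrt{1} \left(- \frac{1}{19}\right) = \sqrt{2} \cdot 1 \left(- \frac{1}{19}\right) = \sqrt{2} \left(- \frac{1}{19}\right) = - \frac{\sqrt{2}}{19}$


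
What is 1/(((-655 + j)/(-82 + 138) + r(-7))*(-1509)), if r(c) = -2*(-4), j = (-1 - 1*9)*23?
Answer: 56/659433 ≈ 8.4921e-5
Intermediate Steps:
j = -230 (j = (-1 - 9)*23 = -10*23 = -230)
r(c) = 8
1/(((-655 + j)/(-82 + 138) + r(-7))*(-1509)) = 1/(((-655 - 230)/(-82 + 138) + 8)*(-1509)) = 1/((-885/56 + 8)*(-1509)) = 1/(-437/56*(-1509)) = 1/(659433/56) = 56/659433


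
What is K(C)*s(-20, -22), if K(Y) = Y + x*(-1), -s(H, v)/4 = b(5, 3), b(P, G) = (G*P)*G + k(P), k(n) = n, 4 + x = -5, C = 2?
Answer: -2200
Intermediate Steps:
x = -9 (x = -4 - 5 = -9)
b(P, G) = P + P*G² (b(P, G) = (G*P)*G + P = P*G² + P = P + P*G²)
s(H, v) = -200 (s(H, v) = -20*(1 + 3²) = -20*(1 + 9) = -20*10 = -4*50 = -200)
K(Y) = 9 + Y (K(Y) = Y - 9*(-1) = Y + 9 = 9 + Y)
K(C)*s(-20, -22) = (9 + 2)*(-200) = 11*(-200) = -2200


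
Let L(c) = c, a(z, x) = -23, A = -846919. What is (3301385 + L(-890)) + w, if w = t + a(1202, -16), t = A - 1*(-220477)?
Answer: 2674030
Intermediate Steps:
t = -626442 (t = -846919 - 1*(-220477) = -846919 + 220477 = -626442)
w = -626465 (w = -626442 - 23 = -626465)
(3301385 + L(-890)) + w = (3301385 - 890) - 626465 = 3300495 - 626465 = 2674030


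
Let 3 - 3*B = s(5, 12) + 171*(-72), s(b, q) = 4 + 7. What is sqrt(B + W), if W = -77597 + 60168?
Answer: I*sqrt(119949)/3 ≈ 115.45*I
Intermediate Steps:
W = -17429
s(b, q) = 11
B = 12304/3 (B = 1 - (11 + 171*(-72))/3 = 1 - (11 - 12312)/3 = 1 - 1/3*(-12301) = 1 + 12301/3 = 12304/3 ≈ 4101.3)
sqrt(B + W) = sqrt(12304/3 - 17429) = sqrt(-39983/3) = I*sqrt(119949)/3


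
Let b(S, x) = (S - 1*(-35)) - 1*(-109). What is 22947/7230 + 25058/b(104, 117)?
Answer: 15571683/149420 ≈ 104.21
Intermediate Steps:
b(S, x) = 144 + S (b(S, x) = (S + 35) + 109 = (35 + S) + 109 = 144 + S)
22947/7230 + 25058/b(104, 117) = 22947/7230 + 25058/(144 + 104) = 22947*(1/7230) + 25058/248 = 7649/2410 + 25058*(1/248) = 7649/2410 + 12529/124 = 15571683/149420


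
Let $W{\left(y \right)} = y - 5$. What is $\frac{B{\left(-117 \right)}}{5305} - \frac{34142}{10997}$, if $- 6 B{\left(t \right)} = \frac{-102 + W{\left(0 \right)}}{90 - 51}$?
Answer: $- \frac{42381677861}{13651345890} \approx -3.1046$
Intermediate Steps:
$W{\left(y \right)} = -5 + y$ ($W{\left(y \right)} = y - 5 = -5 + y$)
$B{\left(t \right)} = \frac{107}{234}$ ($B{\left(t \right)} = - \frac{\left(-102 + \left(-5 + 0\right)\right) \frac{1}{90 - 51}}{6} = - \frac{\left(-102 - 5\right) \frac{1}{39}}{6} = - \frac{\left(-107\right) \frac{1}{39}}{6} = \left(- \frac{1}{6}\right) \left(- \frac{107}{39}\right) = \frac{107}{234}$)
$\frac{B{\left(-117 \right)}}{5305} - \frac{34142}{10997} = \frac{107}{234 \cdot 5305} - \frac{34142}{10997} = \frac{107}{234} \cdot \frac{1}{5305} - \frac{34142}{10997} = \frac{107}{1241370} - \frac{34142}{10997} = - \frac{42381677861}{13651345890}$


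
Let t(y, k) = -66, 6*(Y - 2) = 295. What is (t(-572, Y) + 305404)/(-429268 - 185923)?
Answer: -305338/615191 ≈ -0.49633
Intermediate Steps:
Y = 307/6 (Y = 2 + (⅙)*295 = 2 + 295/6 = 307/6 ≈ 51.167)
(t(-572, Y) + 305404)/(-429268 - 185923) = (-66 + 305404)/(-429268 - 185923) = 305338/(-615191) = 305338*(-1/615191) = -305338/615191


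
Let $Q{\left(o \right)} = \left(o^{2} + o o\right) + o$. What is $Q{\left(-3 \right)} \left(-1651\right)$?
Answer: $-24765$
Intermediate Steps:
$Q{\left(o \right)} = o + 2 o^{2}$ ($Q{\left(o \right)} = \left(o^{2} + o^{2}\right) + o = 2 o^{2} + o = o + 2 o^{2}$)
$Q{\left(-3 \right)} \left(-1651\right) = - 3 \left(1 + 2 \left(-3\right)\right) \left(-1651\right) = - 3 \left(1 - 6\right) \left(-1651\right) = \left(-3\right) \left(-5\right) \left(-1651\right) = 15 \left(-1651\right) = -24765$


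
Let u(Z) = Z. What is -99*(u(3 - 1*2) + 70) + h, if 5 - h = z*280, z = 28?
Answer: -14864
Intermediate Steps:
h = -7835 (h = 5 - 28*280 = 5 - 1*7840 = 5 - 7840 = -7835)
-99*(u(3 - 1*2) + 70) + h = -99*((3 - 1*2) + 70) - 7835 = -99*((3 - 2) + 70) - 7835 = -99*(1 + 70) - 7835 = -99*71 - 7835 = -7029 - 7835 = -14864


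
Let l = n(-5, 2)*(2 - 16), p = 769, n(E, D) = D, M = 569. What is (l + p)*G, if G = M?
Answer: 421629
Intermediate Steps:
G = 569
l = -28 (l = 2*(2 - 16) = 2*(-14) = -28)
(l + p)*G = (-28 + 769)*569 = 741*569 = 421629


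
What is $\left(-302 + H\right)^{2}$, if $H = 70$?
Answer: $53824$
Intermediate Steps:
$\left(-302 + H\right)^{2} = \left(-302 + 70\right)^{2} = \left(-232\right)^{2} = 53824$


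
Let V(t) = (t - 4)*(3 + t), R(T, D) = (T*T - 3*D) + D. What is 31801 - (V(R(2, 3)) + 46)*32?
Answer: 30521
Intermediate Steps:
R(T, D) = T² - 2*D (R(T, D) = (T² - 3*D) + D = T² - 2*D)
V(t) = (-4 + t)*(3 + t)
31801 - (V(R(2, 3)) + 46)*32 = 31801 - ((-12 + (2² - 2*3)² - (2² - 2*3)) + 46)*32 = 31801 - ((-12 + (4 - 6)² - (4 - 6)) + 46)*32 = 31801 - ((-12 + (-2)² - 1*(-2)) + 46)*32 = 31801 - ((-12 + 4 + 2) + 46)*32 = 31801 - (-6 + 46)*32 = 31801 - 40*32 = 31801 - 1*1280 = 31801 - 1280 = 30521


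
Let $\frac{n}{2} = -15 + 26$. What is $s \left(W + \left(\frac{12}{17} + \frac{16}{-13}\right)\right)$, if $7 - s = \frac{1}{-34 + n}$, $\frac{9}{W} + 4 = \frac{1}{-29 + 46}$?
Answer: $- \frac{207925}{10452} \approx -19.893$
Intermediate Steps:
$n = 22$ ($n = 2 \left(-15 + 26\right) = 2 \cdot 11 = 22$)
$W = - \frac{153}{67}$ ($W = \frac{9}{-4 + \frac{1}{-29 + 46}} = \frac{9}{-4 + \frac{1}{17}} = \frac{9}{- \frac{67}{17}} = 9 \left(- \frac{17}{67}\right) = - \frac{153}{67} \approx -2.2836$)
$s = \frac{85}{12}$ ($s = 7 - \frac{1}{-34 + 22} = 7 - \frac{1}{-12} = 7 - - \frac{1}{12} = 7 + \frac{1}{12} = \frac{85}{12} \approx 7.0833$)
$s \left(W + \left(\frac{12}{17} + \frac{16}{-13}\right)\right) = \frac{85 \left(- \frac{153}{67} + \left(\frac{12}{17} + \frac{16}{-13}\right)\right)}{12} = \frac{85 \left(- \frac{153}{67} + \left(12 \cdot \frac{1}{17} + 16 \left(- \frac{1}{13}\right)\right)\right)}{12} = \frac{85 \left(- \frac{153}{67} + \left(\frac{12}{17} - \frac{16}{13}\right)\right)}{12} = \frac{85 \left(- \frac{153}{67} - \frac{116}{221}\right)}{12} = \frac{85}{12} \left(- \frac{41585}{14807}\right) = - \frac{207925}{10452}$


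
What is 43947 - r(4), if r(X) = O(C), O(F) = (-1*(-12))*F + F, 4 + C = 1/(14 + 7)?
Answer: 923966/21 ≈ 43998.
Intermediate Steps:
C = -83/21 (C = -4 + 1/(14 + 7) = -4 + 1/21 = -83/21 ≈ -3.9524)
O(F) = 13*F (O(F) = 12*F + F = 13*F)
r(X) = -1079/21 (r(X) = 13*(-83/21) = -1079/21)
43947 - r(4) = 43947 - 1*(-1079/21) = 43947 + 1079/21 = 923966/21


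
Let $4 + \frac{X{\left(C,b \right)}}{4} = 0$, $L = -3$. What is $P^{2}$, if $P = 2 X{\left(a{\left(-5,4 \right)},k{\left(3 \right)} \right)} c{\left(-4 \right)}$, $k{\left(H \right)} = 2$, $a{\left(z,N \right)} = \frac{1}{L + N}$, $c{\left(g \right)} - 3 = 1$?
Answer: $16384$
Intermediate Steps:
$c{\left(g \right)} = 4$ ($c{\left(g \right)} = 3 + 1 = 4$)
$a{\left(z,N \right)} = \frac{1}{-3 + N}$
$X{\left(C,b \right)} = -16$ ($X{\left(C,b \right)} = -16 + 4 \cdot 0 = -16 + 0 = -16$)
$P = -128$ ($P = 2 \left(-16\right) 4 = \left(-32\right) 4 = -128$)
$P^{2} = \left(-128\right)^{2} = 16384$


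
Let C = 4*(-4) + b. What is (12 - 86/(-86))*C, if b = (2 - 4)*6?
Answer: -364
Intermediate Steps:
b = -12 (b = -2*6 = -12)
C = -28 (C = 4*(-4) - 12 = -16 - 12 = -28)
(12 - 86/(-86))*C = (12 - 86/(-86))*(-28) = (12 - 86*(-1/86))*(-28) = (12 + 1)*(-28) = 13*(-28) = -364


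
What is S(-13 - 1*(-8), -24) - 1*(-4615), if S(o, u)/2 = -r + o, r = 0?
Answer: 4605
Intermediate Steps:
S(o, u) = 2*o (S(o, u) = 2*(-1*0 + o) = 2*(0 + o) = 2*o)
S(-13 - 1*(-8), -24) - 1*(-4615) = 2*(-13 - 1*(-8)) - 1*(-4615) = 2*(-13 + 8) + 4615 = 2*(-5) + 4615 = -10 + 4615 = 4605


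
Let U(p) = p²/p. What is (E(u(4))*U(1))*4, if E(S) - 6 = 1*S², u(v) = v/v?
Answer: 28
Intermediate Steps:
u(v) = 1
E(S) = 6 + S² (E(S) = 6 + 1*S² = 6 + S²)
U(p) = p
(E(u(4))*U(1))*4 = ((6 + 1²)*1)*4 = ((6 + 1)*1)*4 = (7*1)*4 = 7*4 = 28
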